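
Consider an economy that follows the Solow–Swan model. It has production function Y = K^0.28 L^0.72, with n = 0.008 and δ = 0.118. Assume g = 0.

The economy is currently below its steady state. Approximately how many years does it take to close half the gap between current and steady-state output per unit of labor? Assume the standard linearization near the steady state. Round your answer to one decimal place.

Near the steady state the convergence rate is λ = (1 − α)(n + δ).
λ = (1 − 0.28) × 0.126 = 0.72 × 0.126 = 0.09072
Half-life = ln 2 / λ = 0.6931 / 0.09072 ≈ 7.64 years

t_½ ≈ 7.6 years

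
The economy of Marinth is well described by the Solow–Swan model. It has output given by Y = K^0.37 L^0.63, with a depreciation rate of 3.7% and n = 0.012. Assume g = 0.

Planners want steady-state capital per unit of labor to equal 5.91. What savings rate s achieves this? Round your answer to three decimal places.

s ≈ 0.150

At the steady state, Δk = 0, so s·k^α = (n + δ)·k.
So s / (n + δ) = (k*)^(1−α) = 5.91^0.63 = 3.0627.
Therefore s = 3.0627 × (n + δ) = 3.0627 × 0.049 = 0.1501.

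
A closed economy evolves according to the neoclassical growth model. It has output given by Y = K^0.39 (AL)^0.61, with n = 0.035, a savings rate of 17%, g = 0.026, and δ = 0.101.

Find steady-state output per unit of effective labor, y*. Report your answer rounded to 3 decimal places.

y* = 1.031

At the steady state, Δk = 0, so s·k^α = (n + g + δ)·k.
Rearranging, k^(1−α) = s / (n + g + δ).
k^0.61 = 0.17 / (0.035 + 0.026 + 0.101) = 0.17 / 0.162 = 1.0494
k* = 1.0494^(1/0.61) ≈ 1.0823
y* = (k*)^α = 1.0823^0.39 ≈ 1.0313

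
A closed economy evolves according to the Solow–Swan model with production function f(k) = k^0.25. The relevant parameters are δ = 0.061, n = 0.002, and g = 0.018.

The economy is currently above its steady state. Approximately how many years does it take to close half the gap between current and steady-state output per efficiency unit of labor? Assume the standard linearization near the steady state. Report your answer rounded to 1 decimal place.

half-life ≈ 11.4 years

Near the steady state the convergence rate is λ = (1 − α)(n + g + δ).
λ = (1 − 0.25) × 0.081 = 0.75 × 0.081 = 0.06075
Half-life = ln 2 / λ = 0.6931 / 0.06075 ≈ 11.41 years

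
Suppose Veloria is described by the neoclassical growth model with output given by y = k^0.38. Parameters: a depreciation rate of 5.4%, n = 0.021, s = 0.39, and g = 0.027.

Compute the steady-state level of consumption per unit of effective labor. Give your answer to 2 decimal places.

c* ≈ 1.39

Steady state requires s·f(k) = (n + g + δ)·k, i.e. s·k^α = (n + g + δ)·k.
Rearranging, k^(1−α) = s / (n + g + δ).
k^0.62 = 0.39 / (0.021 + 0.027 + 0.054) = 0.39 / 0.102 = 3.8235
k* = 3.8235^(1/0.62) ≈ 8.6987
y* = (k*)^α = 8.6987^0.38 ≈ 2.2751
c* = (1 − s)·y* = (1 − 0.39) × 2.2751 ≈ 1.3878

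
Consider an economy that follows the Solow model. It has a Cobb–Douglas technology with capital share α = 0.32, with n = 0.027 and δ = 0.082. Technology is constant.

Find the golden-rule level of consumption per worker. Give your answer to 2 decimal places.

At the golden rule, f'(k) = n + δ, so α·k^(α−1) = n + δ and k_gold = (α/(n + δ))^(1/(1−α)).
k_gold = (0.32/0.109)^(1/0.68) = 2.9358^1.4706 ≈ 4.8735
c_gold = f(k_gold) − (n + δ)·k_gold = 1.6600 − 0.109×4.8735 ≈ 1.1288

c_gold ≈ 1.13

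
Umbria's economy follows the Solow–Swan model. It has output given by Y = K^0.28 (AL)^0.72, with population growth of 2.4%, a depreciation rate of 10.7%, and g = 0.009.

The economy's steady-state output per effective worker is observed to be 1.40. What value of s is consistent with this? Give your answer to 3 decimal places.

At the steady state, Δk = 0, so s·k^α = (n + g + δ)·k.
Since y* = [s/(n + g + δ)]^(α/(1−α)), we have s/(n + g + δ) = (y*)^((1−α)/α) = 1.40^2.5714 = 2.3755.
Therefore s = 2.3755 × (n + g + δ) = 2.3755 × 0.140 = 0.3326.

s ≈ 0.333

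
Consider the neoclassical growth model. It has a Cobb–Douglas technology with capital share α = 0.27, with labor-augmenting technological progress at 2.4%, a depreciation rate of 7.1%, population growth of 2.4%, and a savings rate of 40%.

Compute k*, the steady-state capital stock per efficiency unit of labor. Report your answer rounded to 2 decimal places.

k* ≈ 5.26

At the steady state, Δk = 0, so s·k^α = (n + g + δ)·k.
Rearranging, k^(1−α) = s / (n + g + δ).
k^0.73 = 0.40 / (0.024 + 0.024 + 0.071) = 0.40 / 0.119 = 3.3613
k* = 3.3613^(1/0.73) ≈ 5.2631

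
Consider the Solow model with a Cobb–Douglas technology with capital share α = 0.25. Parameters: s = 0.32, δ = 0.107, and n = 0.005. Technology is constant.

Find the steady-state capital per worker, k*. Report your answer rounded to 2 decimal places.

k* = 4.05

In steady state, investment equals break-even investment: s·k^α = (n + δ)·k.
Dividing both sides by k: k^(1−α) = s / (n + δ).
k^0.75 = 0.32 / (0.005 + 0.107) = 0.32 / 0.112 = 2.8571
k* = 2.8571^(1/0.75) ≈ 4.0542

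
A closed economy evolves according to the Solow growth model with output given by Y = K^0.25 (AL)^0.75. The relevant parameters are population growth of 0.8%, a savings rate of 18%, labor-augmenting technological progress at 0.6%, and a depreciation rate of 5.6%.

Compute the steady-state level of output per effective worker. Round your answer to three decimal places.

In steady state, investment equals break-even investment: s·k^α = (n + g + δ)·k.
Dividing both sides by k: k^(1−α) = s / (n + g + δ).
k^0.75 = 0.18 / (0.008 + 0.006 + 0.056) = 0.18 / 0.070 = 2.5714
k* = 2.5714^(1/0.75) ≈ 3.5228
y* = (k*)^α = 3.5228^0.25 ≈ 1.3700

y* ≈ 1.370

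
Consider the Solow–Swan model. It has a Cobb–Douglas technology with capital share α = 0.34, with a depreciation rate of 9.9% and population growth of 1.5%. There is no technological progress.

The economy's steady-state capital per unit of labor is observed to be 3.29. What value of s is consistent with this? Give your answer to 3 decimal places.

Steady state requires s·f(k) = (n + δ)·k, i.e. s·k^α = (n + δ)·k.
So s / (n + δ) = (k*)^(1−α) = 3.29^0.66 = 2.1946.
Therefore s = 2.1946 × (n + δ) = 2.1946 × 0.114 = 0.2502.

s ≈ 0.250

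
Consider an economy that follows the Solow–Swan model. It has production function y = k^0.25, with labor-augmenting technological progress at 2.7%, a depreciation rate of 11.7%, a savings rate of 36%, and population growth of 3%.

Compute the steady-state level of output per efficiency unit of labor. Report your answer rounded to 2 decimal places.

y* ≈ 1.27

In steady state, investment equals break-even investment: s·k^α = (n + g + δ)·k.
Rearranging, k^(1−α) = s / (n + g + δ).
k^0.75 = 0.36 / (0.030 + 0.027 + 0.117) = 0.36 / 0.174 = 2.0690
k* = 2.0690^(1/0.75) ≈ 2.6364
y* = (k*)^α = 2.6364^0.25 ≈ 1.2742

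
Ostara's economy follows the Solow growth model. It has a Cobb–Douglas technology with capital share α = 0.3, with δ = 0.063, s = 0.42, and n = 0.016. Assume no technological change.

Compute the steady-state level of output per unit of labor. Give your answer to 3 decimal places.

In steady state, investment equals break-even investment: s·k^α = (n + δ)·k.
Dividing both sides by k: k^(1−α) = s / (n + δ).
k^0.7 = 0.42 / (0.016 + 0.063) = 0.42 / 0.079 = 5.3165
k* = 5.3165^(1/0.7) ≈ 10.8795
y* = (k*)^α = 10.8795^0.3 ≈ 2.0464

y* = 2.046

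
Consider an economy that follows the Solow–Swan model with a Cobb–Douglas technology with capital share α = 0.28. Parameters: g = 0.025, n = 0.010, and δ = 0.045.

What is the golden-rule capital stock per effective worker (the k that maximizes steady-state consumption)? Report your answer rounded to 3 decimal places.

k_gold ≈ 5.697

The golden rule sets f'(k) = n + g + δ, i.e. α·k^(α−1) = n + g + δ.
So k^(1−α) = α / (n + g + δ) = 0.28 / 0.080 = 3.5000.
k_gold = 3.5000^(1/0.72) ≈ 5.6971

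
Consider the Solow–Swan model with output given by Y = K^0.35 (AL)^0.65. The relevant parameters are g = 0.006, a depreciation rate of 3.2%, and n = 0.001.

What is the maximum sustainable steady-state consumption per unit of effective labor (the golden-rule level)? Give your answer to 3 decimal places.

At the golden rule, f'(k) = n + g + δ, so α·k^(α−1) = n + g + δ and k_gold = (α/(n + g + δ))^(1/(1−α)).
k_gold = (0.35/0.039)^(1/0.65) = 8.9744^1.5385 ≈ 29.2549
c_gold = f(k_gold) − (n + g + δ)·k_gold = 3.2596 − 0.039×29.2549 ≈ 2.1187

c_gold ≈ 2.119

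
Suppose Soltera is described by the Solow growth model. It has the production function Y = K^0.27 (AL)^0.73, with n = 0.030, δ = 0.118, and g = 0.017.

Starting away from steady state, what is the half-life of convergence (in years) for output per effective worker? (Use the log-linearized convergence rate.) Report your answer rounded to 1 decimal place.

half-life ≈ 5.8 years

Near the steady state the convergence rate is λ = (1 − α)(n + g + δ).
λ = (1 − 0.27) × 0.165 = 0.73 × 0.165 = 0.12045
Half-life = ln 2 / λ = 0.6931 / 0.12045 ≈ 5.75 years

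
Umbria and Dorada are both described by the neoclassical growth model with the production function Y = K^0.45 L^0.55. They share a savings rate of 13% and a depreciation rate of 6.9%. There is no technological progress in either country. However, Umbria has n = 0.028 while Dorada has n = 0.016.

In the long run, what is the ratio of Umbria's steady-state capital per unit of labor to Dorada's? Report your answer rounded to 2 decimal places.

Steady-state k* = [s/(n + δ)]^(1/(1−α)), so the ratio is [ (s_U/(n + δ)_U) / (s_D/(n + δ)_D) ]^1.8182.
s_U/(n + δ)_U = 0.13/0.097 = 1.3402; s_D/(n + δ)_D = 0.13/0.085 = 1.5294.
Ratio = (1.3402/1.5294)^1.8182 = 0.8763^1.8182 ≈ 0.7866

k*_U / k*_D ≈ 0.79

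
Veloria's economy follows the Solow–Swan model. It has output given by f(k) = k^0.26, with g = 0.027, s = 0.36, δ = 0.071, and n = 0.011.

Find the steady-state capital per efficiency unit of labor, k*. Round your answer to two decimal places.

k* ≈ 5.03

At the steady state, Δk = 0, so s·k^α = (n + g + δ)·k.
Dividing both sides by k: k^(1−α) = s / (n + g + δ).
k^0.74 = 0.36 / (0.011 + 0.027 + 0.071) = 0.36 / 0.109 = 3.3028
k* = 3.3028^(1/0.74) ≈ 5.0257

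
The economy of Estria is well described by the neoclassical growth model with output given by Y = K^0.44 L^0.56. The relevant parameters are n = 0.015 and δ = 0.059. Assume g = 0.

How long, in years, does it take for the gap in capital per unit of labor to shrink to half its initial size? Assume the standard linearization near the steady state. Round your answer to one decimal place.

Near the steady state the convergence rate is λ = (1 − α)(n + δ).
λ = (1 − 0.44) × 0.074 = 0.56 × 0.074 = 0.04144
Half-life = ln 2 / λ = 0.6931 / 0.04144 ≈ 16.73 years

t_½ ≈ 16.7 years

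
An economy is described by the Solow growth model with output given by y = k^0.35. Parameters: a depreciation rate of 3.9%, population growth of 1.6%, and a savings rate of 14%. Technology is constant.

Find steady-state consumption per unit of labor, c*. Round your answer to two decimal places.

c* = 1.42

At the steady state, Δk = 0, so s·k^α = (n + δ)·k.
Rearranging, k^(1−α) = s / (n + δ).
k^0.65 = 0.14 / (0.016 + 0.039) = 0.14 / 0.055 = 2.5455
k* = 2.5455^(1/0.65) ≈ 4.2098
y* = (k*)^α = 4.2098^0.35 ≈ 1.6538
c* = (1 − s)·y* = (1 − 0.14) × 1.6538 ≈ 1.4223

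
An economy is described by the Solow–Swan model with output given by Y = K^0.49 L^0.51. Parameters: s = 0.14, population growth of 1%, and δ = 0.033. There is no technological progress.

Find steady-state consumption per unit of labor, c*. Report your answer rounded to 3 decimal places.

Steady state requires s·f(k) = (n + δ)·k, i.e. s·k^α = (n + δ)·k.
Rearranging, k^(1−α) = s / (n + δ).
k^0.51 = 0.14 / (0.010 + 0.033) = 0.14 / 0.043 = 3.2558
k* = 3.2558^(1/0.51) ≈ 10.1207
y* = (k*)^α = 10.1207^0.49 ≈ 3.1085
c* = (1 − s)·y* = (1 − 0.14) × 3.1085 ≈ 2.6733

c* ≈ 2.673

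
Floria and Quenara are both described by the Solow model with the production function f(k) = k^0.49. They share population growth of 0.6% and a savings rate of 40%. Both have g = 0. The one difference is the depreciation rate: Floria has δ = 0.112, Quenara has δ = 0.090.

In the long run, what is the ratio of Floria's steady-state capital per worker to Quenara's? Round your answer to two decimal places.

Steady-state k* = [s/(n + δ)]^(1/(1−α)), so the ratio is [ (s_F/(n + δ)_F) / (s_Q/(n + δ)_Q) ]^1.9608.
s_F/(n + δ)_F = 0.40/0.118 = 3.3898; s_Q/(n + δ)_Q = 0.40/0.096 = 4.1667.
Ratio = (3.3898/4.1667)^1.9608 = 0.8135^1.9608 ≈ 0.6672

k*_F / k*_Q ≈ 0.67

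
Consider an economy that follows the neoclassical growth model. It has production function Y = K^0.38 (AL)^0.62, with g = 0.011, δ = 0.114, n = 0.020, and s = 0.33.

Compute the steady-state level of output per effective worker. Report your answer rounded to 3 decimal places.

y* ≈ 1.655

At the steady state, Δk = 0, so s·k^α = (n + g + δ)·k.
Dividing both sides by k: k^(1−α) = s / (n + g + δ).
k^0.62 = 0.33 / (0.020 + 0.011 + 0.114) = 0.33 / 0.145 = 2.2759
k* = 2.2759^(1/0.62) ≈ 3.7675
y* = (k*)^α = 3.7675^0.38 ≈ 1.6554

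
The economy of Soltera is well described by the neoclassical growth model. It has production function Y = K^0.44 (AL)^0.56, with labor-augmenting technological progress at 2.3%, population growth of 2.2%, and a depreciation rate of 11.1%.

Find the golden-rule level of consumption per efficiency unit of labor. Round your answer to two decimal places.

At the golden rule, f'(k) = n + g + δ, so α·k^(α−1) = n + g + δ and k_gold = (α/(n + g + δ))^(1/(1−α)).
k_gold = (0.44/0.156)^(1/0.56) = 2.8205^1.7857 ≈ 6.3701
c_gold = f(k_gold) − (n + g + δ)·k_gold = 2.2585 − 0.156×6.3701 ≈ 1.2648

c_gold ≈ 1.26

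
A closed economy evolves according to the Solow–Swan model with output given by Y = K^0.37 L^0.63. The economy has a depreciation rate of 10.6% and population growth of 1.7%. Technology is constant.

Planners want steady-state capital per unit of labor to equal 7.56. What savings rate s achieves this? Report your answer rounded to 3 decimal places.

s ≈ 0.440

At the steady state, Δk = 0, so s·k^α = (n + δ)·k.
So s / (n + δ) = (k*)^(1−α) = 7.56^0.63 = 3.5766.
Therefore s = 3.5766 × (n + δ) = 3.5766 × 0.123 = 0.4399.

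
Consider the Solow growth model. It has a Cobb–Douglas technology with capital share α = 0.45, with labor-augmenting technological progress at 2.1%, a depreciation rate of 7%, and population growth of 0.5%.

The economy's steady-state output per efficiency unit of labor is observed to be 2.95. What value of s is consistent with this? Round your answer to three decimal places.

s ≈ 0.360

At the steady state, Δk = 0, so s·k^α = (n + g + δ)·k.
Since y* = [s/(n + g + δ)]^(α/(1−α)), we have s/(n + g + δ) = (y*)^((1−α)/α) = 2.95^1.2222 = 3.7516.
Therefore s = 3.7516 × (n + g + δ) = 3.7516 × 0.096 = 0.3602.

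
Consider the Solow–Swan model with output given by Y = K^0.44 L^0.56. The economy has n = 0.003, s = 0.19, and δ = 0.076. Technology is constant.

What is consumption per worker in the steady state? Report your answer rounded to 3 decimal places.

c* = 1.614

Steady state requires s·f(k) = (n + δ)·k, i.e. s·k^α = (n + δ)·k.
Dividing both sides by k: k^(1−α) = s / (n + δ).
k^0.56 = 0.19 / (0.003 + 0.076) = 0.19 / 0.079 = 2.4051
k* = 2.4051^(1/0.56) ≈ 4.7929
y* = (k*)^α = 4.7929^0.44 ≈ 1.9928
c* = (1 − s)·y* = (1 − 0.19) × 1.9928 ≈ 1.6142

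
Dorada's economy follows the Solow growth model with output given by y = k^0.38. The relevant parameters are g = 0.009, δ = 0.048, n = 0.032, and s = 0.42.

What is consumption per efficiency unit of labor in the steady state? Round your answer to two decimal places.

c* = 1.50

At the steady state, Δk = 0, so s·k^α = (n + g + δ)·k.
Dividing both sides by k: k^(1−α) = s / (n + g + δ).
k^0.62 = 0.42 / (0.032 + 0.009 + 0.048) = 0.42 / 0.089 = 4.7191
k* = 4.7191^(1/0.62) ≈ 12.2143
y* = (k*)^α = 12.2143^0.38 ≈ 2.5883
c* = (1 − s)·y* = (1 − 0.42) × 2.5883 ≈ 1.5012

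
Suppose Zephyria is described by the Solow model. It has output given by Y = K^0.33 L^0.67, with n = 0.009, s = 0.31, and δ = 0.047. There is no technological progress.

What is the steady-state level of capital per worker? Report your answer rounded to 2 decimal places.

Steady state requires s·f(k) = (n + δ)·k, i.e. s·k^α = (n + δ)·k.
Dividing both sides by k: k^(1−α) = s / (n + δ).
k^0.67 = 0.31 / (0.009 + 0.047) = 0.31 / 0.056 = 5.5357
k* = 5.5357^(1/0.67) ≈ 12.8592

k* = 12.86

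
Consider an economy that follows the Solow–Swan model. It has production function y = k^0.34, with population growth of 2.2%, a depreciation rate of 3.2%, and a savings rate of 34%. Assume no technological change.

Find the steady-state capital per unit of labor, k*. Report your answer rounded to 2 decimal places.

k* ≈ 16.25

Steady state requires s·f(k) = (n + δ)·k, i.e. s·k^α = (n + δ)·k.
Rearranging, k^(1−α) = s / (n + δ).
k^0.66 = 0.34 / (0.022 + 0.032) = 0.34 / 0.054 = 6.2963
k* = 6.2963^(1/0.66) ≈ 16.2456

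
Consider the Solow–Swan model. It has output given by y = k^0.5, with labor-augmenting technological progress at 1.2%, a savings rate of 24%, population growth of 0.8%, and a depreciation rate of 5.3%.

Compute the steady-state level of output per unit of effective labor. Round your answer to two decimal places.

Steady state requires s·f(k) = (n + g + δ)·k, i.e. s·k^α = (n + g + δ)·k.
Dividing both sides by k: k^(1−α) = s / (n + g + δ).
k^0.5 = 0.24 / (0.008 + 0.012 + 0.053) = 0.24 / 0.073 = 3.2877
k* = 3.2877^(1/0.5) ≈ 10.8090
y* = (k*)^α = 10.8090^0.5 ≈ 3.2877

y* = 3.29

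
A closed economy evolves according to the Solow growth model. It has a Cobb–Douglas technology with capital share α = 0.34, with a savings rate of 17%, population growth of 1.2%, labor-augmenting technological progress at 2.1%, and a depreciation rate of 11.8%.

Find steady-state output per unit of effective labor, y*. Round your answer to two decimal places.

y* = 1.06

In steady state, investment equals break-even investment: s·k^α = (n + g + δ)·k.
Dividing both sides by k: k^(1−α) = s / (n + g + δ).
k^0.66 = 0.17 / (0.012 + 0.021 + 0.118) = 0.17 / 0.151 = 1.1258
k* = 1.1258^(1/0.66) ≈ 1.1967
y* = (k*)^α = 1.1967^0.34 ≈ 1.0630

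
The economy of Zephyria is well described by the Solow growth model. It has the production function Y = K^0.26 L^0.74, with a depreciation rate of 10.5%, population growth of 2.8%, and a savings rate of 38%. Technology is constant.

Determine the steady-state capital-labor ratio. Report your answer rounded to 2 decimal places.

k* = 4.13

At the steady state, Δk = 0, so s·k^α = (n + δ)·k.
Rearranging, k^(1−α) = s / (n + δ).
k^0.74 = 0.38 / (0.028 + 0.105) = 0.38 / 0.133 = 2.8571
k* = 2.8571^(1/0.74) ≈ 4.1316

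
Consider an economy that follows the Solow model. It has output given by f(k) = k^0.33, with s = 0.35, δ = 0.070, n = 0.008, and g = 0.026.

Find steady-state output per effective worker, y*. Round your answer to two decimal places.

y* ≈ 1.82

At the steady state, Δk = 0, so s·k^α = (n + g + δ)·k.
Dividing both sides by k: k^(1−α) = s / (n + g + δ).
k^0.67 = 0.35 / (0.008 + 0.026 + 0.070) = 0.35 / 0.104 = 3.3654
k* = 3.3654^(1/0.67) ≈ 6.1182
y* = (k*)^α = 6.1182^0.33 ≈ 1.8180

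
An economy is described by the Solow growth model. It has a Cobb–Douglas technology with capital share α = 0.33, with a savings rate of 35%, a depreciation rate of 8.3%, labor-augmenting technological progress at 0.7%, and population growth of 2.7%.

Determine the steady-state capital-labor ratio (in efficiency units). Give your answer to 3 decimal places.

k* = 5.132

At the steady state, Δk = 0, so s·k^α = (n + g + δ)·k.
Rearranging, k^(1−α) = s / (n + g + δ).
k^0.67 = 0.35 / (0.027 + 0.007 + 0.083) = 0.35 / 0.117 = 2.9915
k* = 2.9915^(1/0.67) ≈ 5.1319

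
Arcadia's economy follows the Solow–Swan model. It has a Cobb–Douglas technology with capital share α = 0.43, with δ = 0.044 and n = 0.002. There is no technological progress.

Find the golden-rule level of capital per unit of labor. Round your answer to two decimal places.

The golden rule sets f'(k) = n + δ, i.e. α·k^(α−1) = n + δ.
So k^(1−α) = α / (n + δ) = 0.43 / 0.046 = 9.3478.
k_gold = 9.3478^(1/0.57) ≈ 50.4660

k_gold ≈ 50.47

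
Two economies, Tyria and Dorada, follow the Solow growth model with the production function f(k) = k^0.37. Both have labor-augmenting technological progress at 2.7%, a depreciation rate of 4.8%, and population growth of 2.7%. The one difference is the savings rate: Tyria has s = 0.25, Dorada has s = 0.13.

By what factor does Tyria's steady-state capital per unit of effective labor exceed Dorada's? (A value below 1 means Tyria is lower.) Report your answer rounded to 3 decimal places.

Steady-state k* = [s/(n + g + δ)]^(1/(1−α)), so the ratio is [ (s_T/(n + g + δ)_T) / (s_D/(n + g + δ)_D) ]^1.5873.
s_T/(n + g + δ)_T = 0.25/0.102 = 2.4510; s_D/(n + g + δ)_D = 0.13/0.102 = 1.2745.
Ratio = (2.4510/1.2745)^1.5873 = 1.9231^1.5873 ≈ 2.8236

k*_T / k*_D ≈ 2.824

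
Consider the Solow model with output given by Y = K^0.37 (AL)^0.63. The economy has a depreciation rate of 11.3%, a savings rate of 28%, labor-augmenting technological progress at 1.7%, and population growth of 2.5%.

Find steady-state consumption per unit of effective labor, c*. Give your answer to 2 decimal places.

At the steady state, Δk = 0, so s·k^α = (n + g + δ)·k.
Rearranging, k^(1−α) = s / (n + g + δ).
k^0.63 = 0.28 / (0.025 + 0.017 + 0.113) = 0.28 / 0.155 = 1.8065
k* = 1.8065^(1/0.63) ≈ 2.5567
y* = (k*)^α = 2.5567^0.37 ≈ 1.4153
c* = (1 − s)·y* = (1 − 0.28) × 1.4153 ≈ 1.0190

c* ≈ 1.02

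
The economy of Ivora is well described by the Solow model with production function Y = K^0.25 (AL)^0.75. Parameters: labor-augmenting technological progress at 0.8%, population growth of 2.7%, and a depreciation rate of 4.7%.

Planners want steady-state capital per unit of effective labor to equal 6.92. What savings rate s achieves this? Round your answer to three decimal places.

s ≈ 0.350

In steady state, investment equals break-even investment: s·k^α = (n + g + δ)·k.
So s / (n + g + δ) = (k*)^(1−α) = 6.92^0.75 = 4.2666.
Therefore s = 4.2666 × (n + g + δ) = 4.2666 × 0.082 = 0.3499.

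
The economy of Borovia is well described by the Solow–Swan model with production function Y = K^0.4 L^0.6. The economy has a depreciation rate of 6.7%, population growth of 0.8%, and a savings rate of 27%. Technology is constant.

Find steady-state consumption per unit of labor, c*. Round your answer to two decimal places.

c* = 1.71

At the steady state, Δk = 0, so s·k^α = (n + δ)·k.
Rearranging, k^(1−α) = s / (n + δ).
k^0.6 = 0.27 / (0.008 + 0.067) = 0.27 / 0.075 = 3.6000
k* = 3.6000^(1/0.6) ≈ 8.4561
y* = (k*)^α = 8.4561^0.4 ≈ 2.3489
c* = (1 − s)·y* = (1 − 0.27) × 2.3489 ≈ 1.7147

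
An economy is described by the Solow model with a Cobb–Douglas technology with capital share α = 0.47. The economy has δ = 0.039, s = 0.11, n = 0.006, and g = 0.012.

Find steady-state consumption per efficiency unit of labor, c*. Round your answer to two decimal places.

At the steady state, Δk = 0, so s·k^α = (n + g + δ)·k.
Rearranging, k^(1−α) = s / (n + g + δ).
k^0.53 = 0.11 / (0.006 + 0.012 + 0.039) = 0.11 / 0.057 = 1.9298
k* = 1.9298^(1/0.53) ≈ 3.4570
y* = (k*)^α = 3.4570^0.47 ≈ 1.7914
c* = (1 − s)·y* = (1 − 0.11) × 1.7914 ≈ 1.5943

c* = 1.59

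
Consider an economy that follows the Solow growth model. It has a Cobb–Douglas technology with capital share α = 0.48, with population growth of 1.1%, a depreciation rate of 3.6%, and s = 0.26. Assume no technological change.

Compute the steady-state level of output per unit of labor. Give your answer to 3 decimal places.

y* = 4.850

Steady state requires s·f(k) = (n + δ)·k, i.e. s·k^α = (n + δ)·k.
Rearranging, k^(1−α) = s / (n + δ).
k^0.52 = 0.26 / (0.011 + 0.036) = 0.26 / 0.047 = 5.5319
k* = 5.5319^(1/0.52) ≈ 26.8290
y* = (k*)^α = 26.8290^0.48 ≈ 4.8499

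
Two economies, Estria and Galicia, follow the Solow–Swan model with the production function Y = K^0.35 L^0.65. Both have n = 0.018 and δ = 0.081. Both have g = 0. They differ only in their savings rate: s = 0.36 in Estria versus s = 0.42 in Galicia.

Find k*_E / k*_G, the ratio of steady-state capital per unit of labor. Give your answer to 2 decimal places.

k*_E / k*_G ≈ 0.79

Steady-state k* = [s/(n + δ)]^(1/(1−α)), so the ratio is [ (s_E/(n + δ)_E) / (s_G/(n + δ)_G) ]^1.5385.
s_E/(n + δ)_E = 0.36/0.099 = 3.6364; s_G/(n + δ)_G = 0.42/0.099 = 4.2424.
Ratio = (3.6364/4.2424)^1.5385 = 0.8572^1.5385 ≈ 0.7889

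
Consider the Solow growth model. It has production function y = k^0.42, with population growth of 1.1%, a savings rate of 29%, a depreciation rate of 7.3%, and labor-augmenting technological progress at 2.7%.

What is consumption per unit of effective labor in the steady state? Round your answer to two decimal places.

At the steady state, Δk = 0, so s·k^α = (n + g + δ)·k.
Rearranging, k^(1−α) = s / (n + g + δ).
k^0.58 = 0.29 / (0.011 + 0.027 + 0.073) = 0.29 / 0.111 = 2.6126
k* = 2.6126^(1/0.58) ≈ 5.2371
y* = (k*)^α = 5.2371^0.42 ≈ 2.0046
c* = (1 − s)·y* = (1 − 0.29) × 2.0046 ≈ 1.4233

c* = 1.42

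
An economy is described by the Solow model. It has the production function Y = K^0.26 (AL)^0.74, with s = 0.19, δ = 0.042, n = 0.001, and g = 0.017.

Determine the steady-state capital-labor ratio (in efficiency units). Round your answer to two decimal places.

In steady state, investment equals break-even investment: s·k^α = (n + g + δ)·k.
Dividing both sides by k: k^(1−α) = s / (n + g + δ).
k^0.74 = 0.19 / (0.001 + 0.017 + 0.042) = 0.19 / 0.060 = 3.1667
k* = 3.1667^(1/0.74) ≈ 4.7478

k* = 4.75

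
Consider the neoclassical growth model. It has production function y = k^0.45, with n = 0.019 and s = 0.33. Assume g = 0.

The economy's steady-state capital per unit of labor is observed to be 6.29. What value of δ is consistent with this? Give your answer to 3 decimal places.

δ ≈ 0.101

Steady state requires s·f(k) = (n + δ)·k, i.e. s·k^α = (n + δ)·k.
So s / (n + δ) = (k*)^(1−α) = 6.29^0.55 = 2.7495.
Therefore n + δ = s / 2.7495 = 0.33 / 2.7495 = 0.1200, so δ = 0.1200 − 0.019 = 0.1010.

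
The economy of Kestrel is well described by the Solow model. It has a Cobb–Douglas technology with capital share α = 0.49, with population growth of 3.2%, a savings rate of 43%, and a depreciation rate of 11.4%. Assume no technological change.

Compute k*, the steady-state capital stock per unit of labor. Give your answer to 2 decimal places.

In steady state, investment equals break-even investment: s·k^α = (n + δ)·k.
Dividing both sides by k: k^(1−α) = s / (n + δ).
k^0.51 = 0.43 / (0.032 + 0.114) = 0.43 / 0.146 = 2.9452
k* = 2.9452^(1/0.51) ≈ 8.3144

k* = 8.31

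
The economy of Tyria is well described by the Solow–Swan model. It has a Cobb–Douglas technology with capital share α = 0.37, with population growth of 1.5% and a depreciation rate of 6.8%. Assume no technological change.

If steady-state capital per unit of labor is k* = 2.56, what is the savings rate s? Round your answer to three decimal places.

At the steady state, Δk = 0, so s·k^α = (n + δ)·k.
So s / (n + δ) = (k*)^(1−α) = 2.56^0.63 = 1.8080.
Therefore s = 1.8080 × (n + δ) = 1.8080 × 0.083 = 0.1501.

s ≈ 0.150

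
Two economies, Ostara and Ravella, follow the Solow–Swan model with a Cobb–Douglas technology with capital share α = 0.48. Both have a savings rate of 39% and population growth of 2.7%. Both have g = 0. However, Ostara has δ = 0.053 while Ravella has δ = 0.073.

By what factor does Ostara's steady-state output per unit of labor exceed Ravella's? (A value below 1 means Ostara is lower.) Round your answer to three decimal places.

Steady-state y* = [s/(n + δ)]^(α/(1−α)), so the ratio is [ (s_O/(n + δ)_O) / (s_R/(n + δ)_R) ]^0.9231.
s_O/(n + δ)_O = 0.39/0.080 = 4.8750; s_R/(n + δ)_R = 0.39/0.100 = 3.9000.
Ratio = (4.8750/3.9000)^0.9231 = 1.2500^0.9231 ≈ 1.2287

y*_O / y*_R ≈ 1.229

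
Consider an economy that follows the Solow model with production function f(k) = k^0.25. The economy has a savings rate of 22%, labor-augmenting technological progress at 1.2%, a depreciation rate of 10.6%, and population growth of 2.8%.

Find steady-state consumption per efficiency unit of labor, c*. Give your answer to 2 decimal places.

c* = 0.89

In steady state, investment equals break-even investment: s·k^α = (n + g + δ)·k.
Dividing both sides by k: k^(1−α) = s / (n + g + δ).
k^0.75 = 0.22 / (0.028 + 0.012 + 0.106) = 0.22 / 0.146 = 1.5068
k* = 1.5068^(1/0.75) ≈ 1.7275
y* = (k*)^α = 1.7275^0.25 ≈ 1.1464
c* = (1 − s)·y* = (1 − 0.22) × 1.1464 ≈ 0.8942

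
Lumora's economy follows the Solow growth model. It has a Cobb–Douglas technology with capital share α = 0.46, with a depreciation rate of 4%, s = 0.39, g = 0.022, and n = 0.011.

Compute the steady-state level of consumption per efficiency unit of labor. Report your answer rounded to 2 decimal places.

c* = 2.54

Steady state requires s·f(k) = (n + g + δ)·k, i.e. s·k^α = (n + g + δ)·k.
Rearranging, k^(1−α) = s / (n + g + δ).
k^0.54 = 0.39 / (0.011 + 0.022 + 0.040) = 0.39 / 0.073 = 5.3425
k* = 5.3425^(1/0.54) ≈ 22.2677
y* = (k*)^α = 22.2677^0.46 ≈ 4.1680
c* = (1 − s)·y* = (1 − 0.39) × 4.1680 ≈ 2.5425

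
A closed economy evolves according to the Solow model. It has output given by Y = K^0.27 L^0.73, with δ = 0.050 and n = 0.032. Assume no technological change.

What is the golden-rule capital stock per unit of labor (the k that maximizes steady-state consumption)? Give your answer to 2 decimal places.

The golden rule sets f'(k) = n + δ, i.e. α·k^(α−1) = n + δ.
So k^(1−α) = α / (n + δ) = 0.27 / 0.082 = 3.2927.
k_gold = 3.2927^(1/0.73) ≈ 5.1165

k_gold ≈ 5.12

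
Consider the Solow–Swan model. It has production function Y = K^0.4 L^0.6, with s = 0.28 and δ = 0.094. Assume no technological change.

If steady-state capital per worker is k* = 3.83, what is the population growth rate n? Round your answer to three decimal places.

In steady state, investment equals break-even investment: s·k^α = (n + δ)·k.
So s / (n + δ) = (k*)^(1−α) = 3.83^0.6 = 2.2383.
Therefore n + δ = s / 2.2383 = 0.28 / 2.2383 = 0.1251, so n = 0.1251 − 0.094 = 0.0311.

n ≈ 0.031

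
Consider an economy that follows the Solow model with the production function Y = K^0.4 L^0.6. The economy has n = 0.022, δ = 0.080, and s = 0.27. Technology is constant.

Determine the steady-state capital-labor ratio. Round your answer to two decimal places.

k* ≈ 5.07

In steady state, investment equals break-even investment: s·k^α = (n + δ)·k.
Dividing both sides by k: k^(1−α) = s / (n + δ).
k^0.6 = 0.27 / (0.022 + 0.080) = 0.27 / 0.102 = 2.6471
k* = 2.6471^(1/0.6) ≈ 5.0654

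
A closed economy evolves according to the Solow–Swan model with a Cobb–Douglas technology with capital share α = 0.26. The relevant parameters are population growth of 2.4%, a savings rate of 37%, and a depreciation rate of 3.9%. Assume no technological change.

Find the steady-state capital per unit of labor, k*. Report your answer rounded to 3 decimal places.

k* ≈ 10.940

In steady state, investment equals break-even investment: s·k^α = (n + δ)·k.
Rearranging, k^(1−α) = s / (n + δ).
k^0.74 = 0.37 / (0.024 + 0.039) = 0.37 / 0.063 = 5.8730
k* = 5.8730^(1/0.74) ≈ 10.9396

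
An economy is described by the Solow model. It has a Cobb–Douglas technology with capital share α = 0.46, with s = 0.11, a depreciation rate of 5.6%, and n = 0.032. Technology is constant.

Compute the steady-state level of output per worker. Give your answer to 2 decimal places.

y* = 1.21

Steady state requires s·f(k) = (n + δ)·k, i.e. s·k^α = (n + δ)·k.
Dividing both sides by k: k^(1−α) = s / (n + δ).
k^0.54 = 0.11 / (0.032 + 0.056) = 0.11 / 0.088 = 1.2500
k* = 1.2500^(1/0.54) ≈ 1.5117
y* = (k*)^α = 1.5117^0.46 ≈ 1.2094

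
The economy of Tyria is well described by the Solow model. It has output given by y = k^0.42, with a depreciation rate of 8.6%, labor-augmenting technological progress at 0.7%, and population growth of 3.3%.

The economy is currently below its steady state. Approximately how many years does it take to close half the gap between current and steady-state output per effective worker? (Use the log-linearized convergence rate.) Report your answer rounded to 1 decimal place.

about 9.5 years

Near the steady state the convergence rate is λ = (1 − α)(n + g + δ).
λ = (1 − 0.42) × 0.126 = 0.58 × 0.126 = 0.07308
Half-life = ln 2 / λ = 0.6931 / 0.07308 ≈ 9.48 years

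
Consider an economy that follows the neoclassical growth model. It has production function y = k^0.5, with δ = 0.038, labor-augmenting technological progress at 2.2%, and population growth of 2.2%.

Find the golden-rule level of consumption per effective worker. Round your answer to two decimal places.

At the golden rule, f'(k) = n + g + δ, so α·k^(α−1) = n + g + δ and k_gold = (α/(n + g + δ))^(1/(1−α)).
k_gold = (0.5/0.082)^(1/0.5) = 6.0976^2 ≈ 37.1807
c_gold = f(k_gold) − (n + g + δ)·k_gold = 6.0976 − 0.082×37.1807 ≈ 3.0488

c_gold ≈ 3.05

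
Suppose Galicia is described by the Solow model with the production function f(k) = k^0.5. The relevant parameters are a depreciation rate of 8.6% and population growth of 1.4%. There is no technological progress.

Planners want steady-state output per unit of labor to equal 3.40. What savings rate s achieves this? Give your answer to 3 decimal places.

s ≈ 0.340

At the steady state, Δk = 0, so s·k^α = (n + δ)·k.
Since y* = [s/(n + δ)]^(α/(1−α)), we have s/(n + δ) = (y*)^((1−α)/α) = 3.40^1 = 3.4000.
Therefore s = 3.4000 × (n + δ) = 3.4000 × 0.100 = 0.3400.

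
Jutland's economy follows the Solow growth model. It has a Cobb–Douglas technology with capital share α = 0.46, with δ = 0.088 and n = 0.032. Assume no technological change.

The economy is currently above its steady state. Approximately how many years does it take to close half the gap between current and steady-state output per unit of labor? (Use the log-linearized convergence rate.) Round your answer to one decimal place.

t_½ ≈ 10.7 years

Near the steady state the convergence rate is λ = (1 − α)(n + δ).
λ = (1 − 0.46) × 0.120 = 0.54 × 0.120 = 0.0648
Half-life = ln 2 / λ = 0.6931 / 0.0648 ≈ 10.70 years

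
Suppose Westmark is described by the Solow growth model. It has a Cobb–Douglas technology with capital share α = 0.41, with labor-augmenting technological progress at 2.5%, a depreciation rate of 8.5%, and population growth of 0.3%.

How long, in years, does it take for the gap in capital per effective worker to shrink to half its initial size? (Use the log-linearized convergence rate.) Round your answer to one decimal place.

t_½ ≈ 10.4 years

Near the steady state the convergence rate is λ = (1 − α)(n + g + δ).
λ = (1 − 0.41) × 0.113 = 0.59 × 0.113 = 0.06667
Half-life = ln 2 / λ = 0.6931 / 0.06667 ≈ 10.40 years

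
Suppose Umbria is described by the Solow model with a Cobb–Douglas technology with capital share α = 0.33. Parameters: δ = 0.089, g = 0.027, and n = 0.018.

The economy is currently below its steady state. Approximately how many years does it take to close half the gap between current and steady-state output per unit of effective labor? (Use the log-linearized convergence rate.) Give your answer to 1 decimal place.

half-life ≈ 7.7 years

Near the steady state the convergence rate is λ = (1 − α)(n + g + δ).
λ = (1 − 0.33) × 0.134 = 0.67 × 0.134 = 0.08978
Half-life = ln 2 / λ = 0.6931 / 0.08978 ≈ 7.72 years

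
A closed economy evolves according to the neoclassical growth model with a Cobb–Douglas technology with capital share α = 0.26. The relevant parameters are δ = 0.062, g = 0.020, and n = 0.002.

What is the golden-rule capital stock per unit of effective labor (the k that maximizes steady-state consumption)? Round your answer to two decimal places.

k_gold ≈ 4.60

The golden rule sets f'(k) = n + g + δ, i.e. α·k^(α−1) = n + g + δ.
So k^(1−α) = α / (n + g + δ) = 0.26 / 0.084 = 3.0952.
k_gold = 3.0952^(1/0.74) ≈ 4.6035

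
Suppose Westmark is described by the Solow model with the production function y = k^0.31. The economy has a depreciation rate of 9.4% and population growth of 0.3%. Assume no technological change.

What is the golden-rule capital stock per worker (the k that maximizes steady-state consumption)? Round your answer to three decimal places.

The golden rule sets f'(k) = n + δ, i.e. α·k^(α−1) = n + δ.
So k^(1−α) = α / (n + δ) = 0.31 / 0.097 = 3.1959.
k_gold = 3.1959^(1/0.69) ≈ 5.3863

k_gold ≈ 5.386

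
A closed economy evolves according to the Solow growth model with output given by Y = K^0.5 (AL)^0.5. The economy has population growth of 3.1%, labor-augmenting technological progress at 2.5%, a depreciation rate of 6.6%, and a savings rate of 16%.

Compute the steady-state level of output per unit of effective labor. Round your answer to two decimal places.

In steady state, investment equals break-even investment: s·k^α = (n + g + δ)·k.
Dividing both sides by k: k^(1−α) = s / (n + g + δ).
k^0.5 = 0.16 / (0.031 + 0.025 + 0.066) = 0.16 / 0.122 = 1.3115
k* = 1.3115^(1/0.5) ≈ 1.7200
y* = (k*)^α = 1.7200^0.5 ≈ 1.3115

y* ≈ 1.31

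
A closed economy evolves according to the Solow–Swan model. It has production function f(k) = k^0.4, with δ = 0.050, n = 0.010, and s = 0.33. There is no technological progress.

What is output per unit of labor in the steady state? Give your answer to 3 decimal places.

y* ≈ 3.116

In steady state, investment equals break-even investment: s·k^α = (n + δ)·k.
Dividing both sides by k: k^(1−α) = s / (n + δ).
k^0.6 = 0.33 / (0.010 + 0.050) = 0.33 / 0.060 = 5.5000
k* = 5.5000^(1/0.6) ≈ 17.1371
y* = (k*)^α = 17.1371^0.4 ≈ 3.1158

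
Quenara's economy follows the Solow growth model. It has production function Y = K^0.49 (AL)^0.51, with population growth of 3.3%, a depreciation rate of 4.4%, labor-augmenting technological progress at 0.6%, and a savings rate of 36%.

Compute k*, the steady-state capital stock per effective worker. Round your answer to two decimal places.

k* ≈ 17.76

In steady state, investment equals break-even investment: s·k^α = (n + g + δ)·k.
Dividing both sides by k: k^(1−α) = s / (n + g + δ).
k^0.51 = 0.36 / (0.033 + 0.006 + 0.044) = 0.36 / 0.083 = 4.3373
k* = 4.3373^(1/0.51) ≈ 17.7603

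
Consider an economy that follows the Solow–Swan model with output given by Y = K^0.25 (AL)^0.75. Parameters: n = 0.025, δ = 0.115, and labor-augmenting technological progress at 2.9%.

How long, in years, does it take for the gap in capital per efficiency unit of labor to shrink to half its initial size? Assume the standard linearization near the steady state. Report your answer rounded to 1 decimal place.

about 5.5 years

Near the steady state the convergence rate is λ = (1 − α)(n + g + δ).
λ = (1 − 0.25) × 0.169 = 0.75 × 0.169 = 0.12675
Half-life = ln 2 / λ = 0.6931 / 0.12675 ≈ 5.47 years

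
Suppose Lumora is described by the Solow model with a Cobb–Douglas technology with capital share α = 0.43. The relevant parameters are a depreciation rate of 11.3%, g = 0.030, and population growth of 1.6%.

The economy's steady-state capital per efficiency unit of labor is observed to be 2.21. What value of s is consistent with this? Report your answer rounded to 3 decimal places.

Steady state requires s·f(k) = (n + g + δ)·k, i.e. s·k^α = (n + g + δ)·k.
So s / (n + g + δ) = (k*)^(1−α) = 2.21^0.57 = 1.5715.
Therefore s = 1.5715 × (n + g + δ) = 1.5715 × 0.159 = 0.2499.

s ≈ 0.250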